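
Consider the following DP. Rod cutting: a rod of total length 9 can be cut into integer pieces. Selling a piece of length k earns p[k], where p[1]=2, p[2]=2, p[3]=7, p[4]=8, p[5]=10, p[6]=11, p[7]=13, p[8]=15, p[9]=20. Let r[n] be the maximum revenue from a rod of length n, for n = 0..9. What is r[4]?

   n    0    1    2    3    4    5    6    7    8    9
r[n]    0    2    4    7    9   11   14   16   18   21

9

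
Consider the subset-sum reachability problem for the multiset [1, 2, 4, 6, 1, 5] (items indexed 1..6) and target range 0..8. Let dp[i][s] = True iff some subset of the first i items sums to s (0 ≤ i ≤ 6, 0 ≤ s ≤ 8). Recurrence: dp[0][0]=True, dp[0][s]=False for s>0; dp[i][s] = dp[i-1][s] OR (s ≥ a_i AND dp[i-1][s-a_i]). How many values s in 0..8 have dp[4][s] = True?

9

i\s   0   1   2   3   4   5   6   7   8
  0   T   F   F   F   F   F   F   F   F
  1   T   T   F   F   F   F   F   F   F
  2   T   T   T   T   F   F   F   F   F
  3   T   T   T   T   T   T   T   T   F
  4   T   T   T   T   T   T   T   T   T
  5   T   T   T   T   T   T   T   T   T
  6   T   T   T   T   T   T   T   T   T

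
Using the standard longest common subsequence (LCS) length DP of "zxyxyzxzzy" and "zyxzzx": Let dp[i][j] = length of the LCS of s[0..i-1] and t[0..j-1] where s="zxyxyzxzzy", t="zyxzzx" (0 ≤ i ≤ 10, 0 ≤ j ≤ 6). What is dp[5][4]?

   ''  z  y  x  z  z  x
''  0  0  0  0  0  0  0
 z  0  1  1  1  1  1  1
 x  0  1  1  2  2  2  2
 y  0  1  2  2  2  2  2
 x  0  1  2  3  3  3  3
 y  0  1  2  3  3  3  3
 z  0  1  2  3  4  4  4
 x  0  1  2  3  4  4  5
 z  0  1  2  3  4  5  5
 z  0  1  2  3  4  5  5
 y  0  1  2  3  4  5  5

3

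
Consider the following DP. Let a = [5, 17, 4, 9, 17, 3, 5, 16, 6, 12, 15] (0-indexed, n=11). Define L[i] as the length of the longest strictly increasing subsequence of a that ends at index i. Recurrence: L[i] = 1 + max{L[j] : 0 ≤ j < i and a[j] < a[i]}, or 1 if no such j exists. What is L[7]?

   i    0    1    2    3    4    5    6    7    8    9   10
a[i]    5   17    4    9   17    3    5   16    6   12   15
L[i]    1    2    1    2    3    1    2    3    3    4    5

3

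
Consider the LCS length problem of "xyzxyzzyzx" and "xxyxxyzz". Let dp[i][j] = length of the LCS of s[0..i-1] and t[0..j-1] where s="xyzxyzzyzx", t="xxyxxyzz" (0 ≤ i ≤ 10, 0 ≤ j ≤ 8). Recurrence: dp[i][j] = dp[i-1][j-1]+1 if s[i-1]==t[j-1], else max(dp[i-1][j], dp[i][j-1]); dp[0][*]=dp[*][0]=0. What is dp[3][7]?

   ''  x  x  y  x  x  y  z  z
''  0  0  0  0  0  0  0  0  0
 x  0  1  1  1  1  1  1  1  1
 y  0  1  1  2  2  2  2  2  2
 z  0  1  1  2  2  2  2  3  3
 x  0  1  2  2  3  3  3  3  3
 y  0  1  2  3  3  3  4  4  4
 z  0  1  2  3  3  3  4  5  5
 z  0  1  2  3  3  3  4  5  6
 y  0  1  2  3  3  3  4  5  6
 z  0  1  2  3  3  3  4  5  6
 x  0  1  2  3  4  4  4  5  6

3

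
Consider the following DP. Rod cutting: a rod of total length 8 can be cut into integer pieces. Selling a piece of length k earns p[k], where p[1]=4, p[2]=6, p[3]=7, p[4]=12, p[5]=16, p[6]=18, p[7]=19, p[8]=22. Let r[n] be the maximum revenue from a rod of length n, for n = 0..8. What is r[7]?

   n    0    1    2    3    4    5    6    7    8
r[n]    0    4    8   12   16   20   24   28   32

28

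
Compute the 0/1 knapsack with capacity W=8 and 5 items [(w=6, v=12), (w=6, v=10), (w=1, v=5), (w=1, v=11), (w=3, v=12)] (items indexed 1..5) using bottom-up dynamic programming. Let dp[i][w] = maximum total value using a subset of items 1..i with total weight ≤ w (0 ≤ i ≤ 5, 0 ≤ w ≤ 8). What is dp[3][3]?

i\w   0   1   2   3   4   5   6   7   8
  0   0   0   0   0   0   0   0   0   0
  1   0   0   0   0   0   0  12  12  12
  2   0   0   0   0   0   0  12  12  12
  3   0   5   5   5   5   5  12  17  17
  4   0  11  16  16  16  16  16  23  28
  5   0  11  16  16  23  28  28  28  28

5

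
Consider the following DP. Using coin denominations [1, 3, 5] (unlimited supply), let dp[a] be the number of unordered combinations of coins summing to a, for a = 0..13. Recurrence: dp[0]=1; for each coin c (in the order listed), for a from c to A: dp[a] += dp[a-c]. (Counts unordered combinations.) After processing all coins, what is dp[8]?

5

after  coin     0     1     2     3     4     5     6     7     8     9    10    11    12    13
          1     1     1     1     1     1     1     1     1     1     1     1     1     1     1
          3     1     1     1     2     2     2     3     3     3     4     4     4     5     5
          5     1     1     1     2     2     3     4     4     5     6     7     8     9    10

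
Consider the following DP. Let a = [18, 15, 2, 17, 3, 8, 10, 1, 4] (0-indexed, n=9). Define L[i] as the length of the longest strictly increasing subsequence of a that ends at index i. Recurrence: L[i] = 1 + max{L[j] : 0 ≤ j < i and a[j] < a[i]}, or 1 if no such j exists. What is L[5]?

3

   i    0    1    2    3    4    5    6    7    8
a[i]   18   15    2   17    3    8   10    1    4
L[i]    1    1    1    2    2    3    4    1    3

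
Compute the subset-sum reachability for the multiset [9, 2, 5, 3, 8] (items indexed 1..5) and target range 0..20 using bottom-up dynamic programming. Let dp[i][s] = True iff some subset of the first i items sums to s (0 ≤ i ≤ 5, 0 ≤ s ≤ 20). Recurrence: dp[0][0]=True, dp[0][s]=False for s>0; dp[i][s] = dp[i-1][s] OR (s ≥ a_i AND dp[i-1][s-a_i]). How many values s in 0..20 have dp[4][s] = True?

14

i\s   0   1   2   3   4   5   6   7   8   9  10  11  12  13  14  15  16  17  18  19  20
  0   T   F   F   F   F   F   F   F   F   F   F   F   F   F   F   F   F   F   F   F   F
  1   T   F   F   F   F   F   F   F   F   T   F   F   F   F   F   F   F   F   F   F   F
  2   T   F   T   F   F   F   F   F   F   T   F   T   F   F   F   F   F   F   F   F   F
  3   T   F   T   F   F   T   F   T   F   T   F   T   F   F   T   F   T   F   F   F   F
  4   T   F   T   T   F   T   F   T   T   T   T   T   T   F   T   F   T   T   F   T   F
  5   T   F   T   T   F   T   F   T   T   T   T   T   T   T   T   T   T   T   T   T   T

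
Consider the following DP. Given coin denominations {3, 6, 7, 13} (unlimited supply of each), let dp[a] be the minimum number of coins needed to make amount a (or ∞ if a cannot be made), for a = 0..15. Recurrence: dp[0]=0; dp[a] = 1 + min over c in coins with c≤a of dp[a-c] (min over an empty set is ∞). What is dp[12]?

2

 a  0  1  2  3  4  5  6  7  8  9 10 11 12 13 14 15
dp  0  -  -  1  -  -  1  1  -  2  2  -  2  1  2  3
(- denotes ∞ / unreachable)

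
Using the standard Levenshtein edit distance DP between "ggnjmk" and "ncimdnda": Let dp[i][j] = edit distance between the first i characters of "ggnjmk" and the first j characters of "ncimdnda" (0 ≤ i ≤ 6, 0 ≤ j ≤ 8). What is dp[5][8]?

7

   ''  n  c  i  m  d  n  d  a
''  0  1  2  3  4  5  6  7  8
 g  1  1  2  3  4  5  6  7  8
 g  2  2  2  3  4  5  6  7  8
 n  3  2  3  3  4  5  5  6  7
 j  4  3  3  4  4  5  6  6  7
 m  5  4  4  4  4  5  6  7  7
 k  6  5  5  5  5  5  6  7  8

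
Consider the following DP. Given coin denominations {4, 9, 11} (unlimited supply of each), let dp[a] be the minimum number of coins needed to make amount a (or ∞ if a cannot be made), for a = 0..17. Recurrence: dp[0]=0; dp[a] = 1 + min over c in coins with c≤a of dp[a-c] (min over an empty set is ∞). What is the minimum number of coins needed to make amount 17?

 a  0  1  2  3  4  5  6  7  8  9 10 11 12 13 14 15 16 17
dp  0  -  -  -  1  -  -  -  2  1  -  1  3  2  -  2  4  3
(- denotes ∞ / unreachable)

3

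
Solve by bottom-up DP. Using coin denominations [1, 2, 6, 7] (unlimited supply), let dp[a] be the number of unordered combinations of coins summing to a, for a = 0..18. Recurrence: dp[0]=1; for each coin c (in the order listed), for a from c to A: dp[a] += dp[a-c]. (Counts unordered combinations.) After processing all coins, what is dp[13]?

after  coin     0     1     2     3     4     5     6     7     8     9    10    11    12    13    14    15    16    17    18
          1     1     1     1     1     1     1     1     1     1     1     1     1     1     1     1     1     1     1     1
          2     1     1     2     2     3     3     4     4     5     5     6     6     7     7     8     8     9     9    10
          6     1     1     2     2     3     3     5     5     7     7     9     9    12    12    15    15    18    18    22
          7     1     1     2     2     3     3     5     6     8     9    11    12    15    17    21    23    27    29    34

17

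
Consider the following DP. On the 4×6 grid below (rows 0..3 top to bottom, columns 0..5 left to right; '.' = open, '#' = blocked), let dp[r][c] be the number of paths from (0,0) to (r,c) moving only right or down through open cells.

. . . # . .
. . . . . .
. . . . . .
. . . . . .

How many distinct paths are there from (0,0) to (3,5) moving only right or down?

r\c   0   1   2   3   4   5
  0   1   1   1   0   0   0
  1   1   2   3   3   3   3
  2   1   3   6   9  12  15
  3   1   4  10  19  31  46

46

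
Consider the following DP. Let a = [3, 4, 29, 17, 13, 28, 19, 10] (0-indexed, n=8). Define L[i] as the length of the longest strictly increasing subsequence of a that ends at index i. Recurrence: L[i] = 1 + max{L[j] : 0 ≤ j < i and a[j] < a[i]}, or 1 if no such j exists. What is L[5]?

4

   i    0    1    2    3    4    5    6    7
a[i]    3    4   29   17   13   28   19   10
L[i]    1    2    3    3    3    4    4    3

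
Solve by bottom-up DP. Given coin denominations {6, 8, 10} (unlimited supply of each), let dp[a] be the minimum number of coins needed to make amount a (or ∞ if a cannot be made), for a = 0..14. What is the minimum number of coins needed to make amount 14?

2

 a  0  1  2  3  4  5  6  7  8  9 10 11 12 13 14
dp  0  -  -  -  -  -  1  -  1  -  1  -  2  -  2
(- denotes ∞ / unreachable)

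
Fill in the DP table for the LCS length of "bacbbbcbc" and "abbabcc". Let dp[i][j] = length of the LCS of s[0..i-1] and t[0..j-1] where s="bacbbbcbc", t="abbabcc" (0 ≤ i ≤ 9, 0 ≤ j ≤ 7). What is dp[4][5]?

3

   ''  a  b  b  a  b  c  c
''  0  0  0  0  0  0  0  0
 b  0  0  1  1  1  1  1  1
 a  0  1  1  1  2  2  2  2
 c  0  1  1  1  2  2  3  3
 b  0  1  2  2  2  3  3  3
 b  0  1  2  3  3  3  3  3
 b  0  1  2  3  3  4  4  4
 c  0  1  2  3  3  4  5  5
 b  0  1  2  3  3  4  5  5
 c  0  1  2  3  3  4  5  6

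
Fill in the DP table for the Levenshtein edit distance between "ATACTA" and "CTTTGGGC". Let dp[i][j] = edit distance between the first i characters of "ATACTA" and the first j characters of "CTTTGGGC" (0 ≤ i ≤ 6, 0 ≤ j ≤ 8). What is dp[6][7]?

6

   ''  C  T  T  T  G  G  G  C
''  0  1  2  3  4  5  6  7  8
 A  1  1  2  3  4  5  6  7  8
 T  2  2  1  2  3  4  5  6  7
 A  3  3  2  2  3  4  5  6  7
 C  4  3  3  3  3  4  5  6  6
 T  5  4  3  3  3  4  5  6  7
 A  6  5  4  4  4  4  5  6  7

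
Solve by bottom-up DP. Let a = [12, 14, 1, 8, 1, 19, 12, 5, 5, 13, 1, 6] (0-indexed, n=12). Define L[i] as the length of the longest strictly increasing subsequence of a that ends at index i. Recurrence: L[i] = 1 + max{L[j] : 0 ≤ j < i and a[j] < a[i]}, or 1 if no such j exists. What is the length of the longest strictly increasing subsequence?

4

   i    0    1    2    3    4    5    6    7    8    9   10   11
a[i]   12   14    1    8    1   19   12    5    5   13    1    6
L[i]    1    2    1    2    1    3    3    2    2    4    1    3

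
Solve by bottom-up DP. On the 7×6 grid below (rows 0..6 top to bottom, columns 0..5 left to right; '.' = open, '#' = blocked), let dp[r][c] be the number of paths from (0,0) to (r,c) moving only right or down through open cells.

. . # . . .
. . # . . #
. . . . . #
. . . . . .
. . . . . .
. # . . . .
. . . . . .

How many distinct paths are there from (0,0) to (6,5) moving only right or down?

r\c   0   1   2   3   4   5
  0   1   1   0   0   0   0
  1   1   2   0   0   0   0
  2   1   3   3   3   3   0
  3   1   4   7  10  13  13
  4   1   5  12  22  35  48
  5   1   0  12  34  69 117
  6   1   1  13  47 116 233

233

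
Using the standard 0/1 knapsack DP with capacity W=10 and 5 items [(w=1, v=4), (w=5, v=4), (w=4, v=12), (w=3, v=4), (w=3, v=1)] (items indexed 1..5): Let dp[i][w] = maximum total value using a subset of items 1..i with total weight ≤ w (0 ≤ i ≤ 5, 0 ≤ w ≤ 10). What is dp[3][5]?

16

i\w   0   1   2   3   4   5   6   7   8   9  10
  0   0   0   0   0   0   0   0   0   0   0   0
  1   0   4   4   4   4   4   4   4   4   4   4
  2   0   4   4   4   4   4   8   8   8   8   8
  3   0   4   4   4  12  16  16  16  16  16  20
  4   0   4   4   4  12  16  16  16  20  20  20
  5   0   4   4   4  12  16  16  16  20  20  20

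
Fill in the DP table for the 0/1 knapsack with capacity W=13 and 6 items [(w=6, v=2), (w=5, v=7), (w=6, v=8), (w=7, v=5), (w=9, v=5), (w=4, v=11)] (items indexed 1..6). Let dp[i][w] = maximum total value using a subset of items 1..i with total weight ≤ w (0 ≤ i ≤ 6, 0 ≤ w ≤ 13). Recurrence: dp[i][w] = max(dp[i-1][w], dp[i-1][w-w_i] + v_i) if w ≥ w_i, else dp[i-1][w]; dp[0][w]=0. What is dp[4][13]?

i\w   0   1   2   3   4   5   6   7   8   9  10  11  12  13
  0   0   0   0   0   0   0   0   0   0   0   0   0   0   0
  1   0   0   0   0   0   0   2   2   2   2   2   2   2   2
  2   0   0   0   0   0   7   7   7   7   7   7   9   9   9
  3   0   0   0   0   0   7   8   8   8   8   8  15  15  15
  4   0   0   0   0   0   7   8   8   8   8   8  15  15  15
  5   0   0   0   0   0   7   8   8   8   8   8  15  15  15
  6   0   0   0   0  11  11  11  11  11  18  19  19  19  19

15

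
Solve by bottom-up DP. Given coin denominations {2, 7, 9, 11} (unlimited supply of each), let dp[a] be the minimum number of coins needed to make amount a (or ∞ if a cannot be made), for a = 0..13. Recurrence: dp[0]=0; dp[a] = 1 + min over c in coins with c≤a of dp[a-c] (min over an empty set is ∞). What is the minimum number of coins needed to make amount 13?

2

 a  0  1  2  3  4  5  6  7  8  9 10 11 12 13
dp  0  -  1  -  2  -  3  1  4  1  5  1  6  2
(- denotes ∞ / unreachable)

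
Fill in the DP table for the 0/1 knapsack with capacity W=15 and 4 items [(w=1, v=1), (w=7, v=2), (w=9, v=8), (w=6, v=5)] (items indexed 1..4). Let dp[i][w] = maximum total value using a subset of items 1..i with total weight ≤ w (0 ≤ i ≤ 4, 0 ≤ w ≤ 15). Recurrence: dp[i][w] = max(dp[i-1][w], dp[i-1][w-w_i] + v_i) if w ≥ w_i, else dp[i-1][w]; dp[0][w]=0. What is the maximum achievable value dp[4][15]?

i\w   0   1   2   3   4   5   6   7   8   9  10  11  12  13  14  15
  0   0   0   0   0   0   0   0   0   0   0   0   0   0   0   0   0
  1   0   1   1   1   1   1   1   1   1   1   1   1   1   1   1   1
  2   0   1   1   1   1   1   1   2   3   3   3   3   3   3   3   3
  3   0   1   1   1   1   1   1   2   3   8   9   9   9   9   9   9
  4   0   1   1   1   1   1   5   6   6   8   9   9   9   9   9  13

13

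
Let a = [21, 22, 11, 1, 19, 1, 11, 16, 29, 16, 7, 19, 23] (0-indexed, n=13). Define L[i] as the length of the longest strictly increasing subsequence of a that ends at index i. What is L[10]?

2

   i    0    1    2    3    4    5    6    7    8    9   10   11   12
a[i]   21   22   11    1   19    1   11   16   29   16    7   19   23
L[i]    1    2    1    1    2    1    2    3    4    3    2    4    5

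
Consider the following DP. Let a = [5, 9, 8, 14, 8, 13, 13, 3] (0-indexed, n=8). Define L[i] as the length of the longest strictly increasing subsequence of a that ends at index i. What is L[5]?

   i    0    1    2    3    4    5    6    7
a[i]    5    9    8   14    8   13   13    3
L[i]    1    2    2    3    2    3    3    1

3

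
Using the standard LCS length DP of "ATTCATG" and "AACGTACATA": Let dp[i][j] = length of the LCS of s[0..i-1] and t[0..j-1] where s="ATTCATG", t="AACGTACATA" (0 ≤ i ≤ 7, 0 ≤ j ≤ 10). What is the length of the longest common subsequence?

   ''  A  A  C  G  T  A  C  A  T  A
''  0  0  0  0  0  0  0  0  0  0  0
 A  0  1  1  1  1  1  1  1  1  1  1
 T  0  1  1  1  1  2  2  2  2  2  2
 T  0  1  1  1  1  2  2  2  2  3  3
 C  0  1  1  2  2  2  2  3  3  3  3
 A  0  1  2  2  2  2  3  3  4  4  4
 T  0  1  2  2  2  3  3  3  4  5  5
 G  0  1  2  2  3  3  3  3  4  5  5

5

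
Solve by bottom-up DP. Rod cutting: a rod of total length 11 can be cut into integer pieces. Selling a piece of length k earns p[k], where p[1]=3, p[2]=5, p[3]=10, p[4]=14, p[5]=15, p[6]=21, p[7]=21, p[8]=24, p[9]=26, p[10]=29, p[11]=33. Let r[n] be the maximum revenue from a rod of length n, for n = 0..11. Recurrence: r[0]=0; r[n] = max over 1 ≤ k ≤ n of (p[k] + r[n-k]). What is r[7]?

   n    0    1    2    3    4    5    6    7    8    9   10   11
r[n]    0    3    6   10   14   17   21   24   28   31   35   38

24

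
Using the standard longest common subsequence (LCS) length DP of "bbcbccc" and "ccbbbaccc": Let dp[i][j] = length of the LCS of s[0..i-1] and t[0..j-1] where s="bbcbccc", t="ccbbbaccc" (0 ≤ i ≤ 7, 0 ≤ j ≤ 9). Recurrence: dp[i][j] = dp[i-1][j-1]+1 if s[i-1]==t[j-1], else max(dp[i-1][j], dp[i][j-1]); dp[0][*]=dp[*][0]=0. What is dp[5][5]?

3

   ''  c  c  b  b  b  a  c  c  c
''  0  0  0  0  0  0  0  0  0  0
 b  0  0  0  1  1  1  1  1  1  1
 b  0  0  0  1  2  2  2  2  2  2
 c  0  1  1  1  2  2  2  3  3  3
 b  0  1  1  2  2  3  3  3  3  3
 c  0  1  2  2  2  3  3  4  4  4
 c  0  1  2  2  2  3  3  4  5  5
 c  0  1  2  2  2  3  3  4  5  6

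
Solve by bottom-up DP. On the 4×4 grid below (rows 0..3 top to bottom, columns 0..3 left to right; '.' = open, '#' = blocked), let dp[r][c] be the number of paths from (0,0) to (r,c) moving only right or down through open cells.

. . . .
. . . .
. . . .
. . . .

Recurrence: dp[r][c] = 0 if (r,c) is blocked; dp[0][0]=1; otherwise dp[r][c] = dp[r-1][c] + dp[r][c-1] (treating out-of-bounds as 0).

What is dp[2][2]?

r\c   0   1   2   3
  0   1   1   1   1
  1   1   2   3   4
  2   1   3   6  10
  3   1   4  10  20

6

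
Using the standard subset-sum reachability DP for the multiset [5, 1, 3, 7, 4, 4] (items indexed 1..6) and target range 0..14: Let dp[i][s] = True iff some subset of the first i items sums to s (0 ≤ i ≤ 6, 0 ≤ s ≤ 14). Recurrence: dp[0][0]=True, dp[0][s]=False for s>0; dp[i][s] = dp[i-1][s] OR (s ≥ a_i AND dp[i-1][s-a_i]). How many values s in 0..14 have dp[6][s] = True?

14

i\s   0   1   2   3   4   5   6   7   8   9  10  11  12  13  14
  0   T   F   F   F   F   F   F   F   F   F   F   F   F   F   F
  1   T   F   F   F   F   T   F   F   F   F   F   F   F   F   F
  2   T   T   F   F   F   T   T   F   F   F   F   F   F   F   F
  3   T   T   F   T   T   T   T   F   T   T   F   F   F   F   F
  4   T   T   F   T   T   T   T   T   T   T   T   T   T   T   F
  5   T   T   F   T   T   T   T   T   T   T   T   T   T   T   T
  6   T   T   F   T   T   T   T   T   T   T   T   T   T   T   T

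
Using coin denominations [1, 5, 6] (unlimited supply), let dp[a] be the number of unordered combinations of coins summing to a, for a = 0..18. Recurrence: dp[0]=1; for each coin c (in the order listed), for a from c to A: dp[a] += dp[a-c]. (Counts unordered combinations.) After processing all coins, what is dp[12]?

after  coin     0     1     2     3     4     5     6     7     8     9    10    11    12    13    14    15    16    17    18
          1     1     1     1     1     1     1     1     1     1     1     1     1     1     1     1     1     1     1     1
          5     1     1     1     1     1     2     2     2     2     2     3     3     3     3     3     4     4     4     4
          6     1     1     1     1     1     2     3     3     3     3     4     5     6     6     6     7     8     9    10

6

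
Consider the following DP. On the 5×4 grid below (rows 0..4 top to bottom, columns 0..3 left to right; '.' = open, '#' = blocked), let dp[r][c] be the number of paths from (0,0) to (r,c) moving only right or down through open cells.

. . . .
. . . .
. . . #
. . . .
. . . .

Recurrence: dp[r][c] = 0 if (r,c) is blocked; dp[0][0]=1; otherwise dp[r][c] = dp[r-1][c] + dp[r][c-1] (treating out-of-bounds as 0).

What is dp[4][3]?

r\c   0   1   2   3
  0   1   1   1   1
  1   1   2   3   4
  2   1   3   6   0
  3   1   4  10  10
  4   1   5  15  25

25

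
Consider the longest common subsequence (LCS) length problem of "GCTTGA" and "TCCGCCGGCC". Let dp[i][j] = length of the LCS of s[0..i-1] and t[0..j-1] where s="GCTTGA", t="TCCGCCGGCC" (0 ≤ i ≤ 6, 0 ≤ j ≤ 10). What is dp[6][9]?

   ''  T  C  C  G  C  C  G  G  C  C
''  0  0  0  0  0  0  0  0  0  0  0
 G  0  0  0  0  1  1  1  1  1  1  1
 C  0  0  1  1  1  2  2  2  2  2  2
 T  0  1  1  1  1  2  2  2  2  2  2
 T  0  1  1  1  1  2  2  2  2  2  2
 G  0  1  1  1  2  2  2  3  3  3  3
 A  0  1  1  1  2  2  2  3  3  3  3

3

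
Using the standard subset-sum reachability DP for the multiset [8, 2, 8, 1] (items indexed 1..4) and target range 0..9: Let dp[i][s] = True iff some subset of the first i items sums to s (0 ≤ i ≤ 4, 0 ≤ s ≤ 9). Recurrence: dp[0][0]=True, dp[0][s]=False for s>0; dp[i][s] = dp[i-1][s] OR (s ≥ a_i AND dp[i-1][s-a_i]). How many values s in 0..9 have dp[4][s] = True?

i\s   0   1   2   3   4   5   6   7   8   9
  0   T   F   F   F   F   F   F   F   F   F
  1   T   F   F   F   F   F   F   F   T   F
  2   T   F   T   F   F   F   F   F   T   F
  3   T   F   T   F   F   F   F   F   T   F
  4   T   T   T   T   F   F   F   F   T   T

6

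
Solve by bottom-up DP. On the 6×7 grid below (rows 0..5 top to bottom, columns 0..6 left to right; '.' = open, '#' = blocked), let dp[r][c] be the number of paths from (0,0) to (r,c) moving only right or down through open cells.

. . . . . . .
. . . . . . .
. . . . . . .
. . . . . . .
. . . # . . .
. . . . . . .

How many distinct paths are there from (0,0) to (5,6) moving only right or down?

322

r\c   0   1   2   3   4   5   6
  0   1   1   1   1   1   1   1
  1   1   2   3   4   5   6   7
  2   1   3   6  10  15  21  28
  3   1   4  10  20  35  56  84
  4   1   5  15   0  35  91 175
  5   1   6  21  21  56 147 322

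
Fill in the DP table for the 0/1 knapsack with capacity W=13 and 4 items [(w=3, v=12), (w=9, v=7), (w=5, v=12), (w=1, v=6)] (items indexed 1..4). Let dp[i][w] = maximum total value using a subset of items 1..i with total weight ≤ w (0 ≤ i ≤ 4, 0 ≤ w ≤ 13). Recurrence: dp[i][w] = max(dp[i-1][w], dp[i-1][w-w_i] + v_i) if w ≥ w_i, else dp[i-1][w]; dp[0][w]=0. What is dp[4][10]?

30

i\w   0   1   2   3   4   5   6   7   8   9  10  11  12  13
  0   0   0   0   0   0   0   0   0   0   0   0   0   0   0
  1   0   0   0  12  12  12  12  12  12  12  12  12  12  12
  2   0   0   0  12  12  12  12  12  12  12  12  12  19  19
  3   0   0   0  12  12  12  12  12  24  24  24  24  24  24
  4   0   6   6  12  18  18  18  18  24  30  30  30  30  30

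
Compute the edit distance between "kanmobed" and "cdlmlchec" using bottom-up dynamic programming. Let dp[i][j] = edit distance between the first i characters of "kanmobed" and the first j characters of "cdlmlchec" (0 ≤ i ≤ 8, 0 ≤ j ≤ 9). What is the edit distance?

7

   ''  c  d  l  m  l  c  h  e  c
''  0  1  2  3  4  5  6  7  8  9
 k  1  1  2  3  4  5  6  7  8  9
 a  2  2  2  3  4  5  6  7  8  9
 n  3  3  3  3  4  5  6  7  8  9
 m  4  4  4  4  3  4  5  6  7  8
 o  5  5  5  5  4  4  5  6  7  8
 b  6  6  6  6  5  5  5  6  7  8
 e  7  7  7  7  6  6  6  6  6  7
 d  8  8  7  8  7  7  7  7  7  7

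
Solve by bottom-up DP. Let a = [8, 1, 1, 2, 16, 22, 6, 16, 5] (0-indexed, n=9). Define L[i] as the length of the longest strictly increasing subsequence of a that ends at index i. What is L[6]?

3

   i    0    1    2    3    4    5    6    7    8
a[i]    8    1    1    2   16   22    6   16    5
L[i]    1    1    1    2    3    4    3    4    3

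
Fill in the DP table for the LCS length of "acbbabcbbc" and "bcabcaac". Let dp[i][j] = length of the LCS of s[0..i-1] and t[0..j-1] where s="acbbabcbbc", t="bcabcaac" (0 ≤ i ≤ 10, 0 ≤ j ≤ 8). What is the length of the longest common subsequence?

5

   ''  b  c  a  b  c  a  a  c
''  0  0  0  0  0  0  0  0  0
 a  0  0  0  1  1  1  1  1  1
 c  0  0  1  1  1  2  2  2  2
 b  0  1  1  1  2  2  2  2  2
 b  0  1  1  1  2  2  2  2  2
 a  0  1  1  2  2  2  3  3  3
 b  0  1  1  2  3  3  3  3  3
 c  0  1  2  2  3  4  4  4  4
 b  0  1  2  2  3  4  4  4  4
 b  0  1  2  2  3  4  4  4  4
 c  0  1  2  2  3  4  4  4  5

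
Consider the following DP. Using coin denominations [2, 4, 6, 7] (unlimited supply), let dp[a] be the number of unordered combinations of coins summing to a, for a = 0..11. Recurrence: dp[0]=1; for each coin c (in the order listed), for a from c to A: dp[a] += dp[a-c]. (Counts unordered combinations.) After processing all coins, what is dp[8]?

after  coin     0     1     2     3     4     5     6     7     8     9    10    11
          2     1     0     1     0     1     0     1     0     1     0     1     0
          4     1     0     1     0     2     0     2     0     3     0     3     0
          6     1     0     1     0     2     0     3     0     4     0     5     0
          7     1     0     1     0     2     0     3     1     4     1     5     2

4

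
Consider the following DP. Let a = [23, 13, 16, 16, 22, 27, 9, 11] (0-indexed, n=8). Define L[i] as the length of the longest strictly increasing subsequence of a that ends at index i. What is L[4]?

3

   i    0    1    2    3    4    5    6    7
a[i]   23   13   16   16   22   27    9   11
L[i]    1    1    2    2    3    4    1    2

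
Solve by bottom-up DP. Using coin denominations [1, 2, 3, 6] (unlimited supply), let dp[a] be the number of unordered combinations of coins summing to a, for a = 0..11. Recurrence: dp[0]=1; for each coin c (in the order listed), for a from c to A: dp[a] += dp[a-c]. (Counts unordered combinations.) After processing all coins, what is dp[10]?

after  coin     0     1     2     3     4     5     6     7     8     9    10    11
          1     1     1     1     1     1     1     1     1     1     1     1     1
          2     1     1     2     2     3     3     4     4     5     5     6     6
          3     1     1     2     3     4     5     7     8    10    12    14    16
          6     1     1     2     3     4     5     8     9    12    15    18    21

18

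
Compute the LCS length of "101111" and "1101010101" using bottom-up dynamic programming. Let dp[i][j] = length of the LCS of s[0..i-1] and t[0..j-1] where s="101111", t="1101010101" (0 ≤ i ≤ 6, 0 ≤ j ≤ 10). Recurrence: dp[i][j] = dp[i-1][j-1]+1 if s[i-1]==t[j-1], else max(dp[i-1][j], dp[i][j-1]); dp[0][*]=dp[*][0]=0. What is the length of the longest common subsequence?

   ''  1  1  0  1  0  1  0  1  0  1
''  0  0  0  0  0  0  0  0  0  0  0
 1  0  1  1  1  1  1  1  1  1  1  1
 0  0  1  1  2  2  2  2  2  2  2  2
 1  0  1  2  2  3  3  3  3  3  3  3
 1  0  1  2  2  3  3  4  4  4  4  4
 1  0  1  2  2  3  3  4  4  5  5  5
 1  0  1  2  2  3  3  4  4  5  5  6

6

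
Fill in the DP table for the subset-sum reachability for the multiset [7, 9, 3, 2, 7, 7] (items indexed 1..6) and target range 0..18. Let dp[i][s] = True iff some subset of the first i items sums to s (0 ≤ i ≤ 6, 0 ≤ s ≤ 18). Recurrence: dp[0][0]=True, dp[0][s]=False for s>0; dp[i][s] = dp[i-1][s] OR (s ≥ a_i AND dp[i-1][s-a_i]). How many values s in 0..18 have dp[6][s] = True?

i\s   0   1   2   3   4   5   6   7   8   9  10  11  12  13  14  15  16  17  18
  0   T   F   F   F   F   F   F   F   F   F   F   F   F   F   F   F   F   F   F
  1   T   F   F   F   F   F   F   T   F   F   F   F   F   F   F   F   F   F   F
  2   T   F   F   F   F   F   F   T   F   T   F   F   F   F   F   F   T   F   F
  3   T   F   F   T   F   F   F   T   F   T   T   F   T   F   F   F   T   F   F
  4   T   F   T   T   F   T   F   T   F   T   T   T   T   F   T   F   T   F   T
  5   T   F   T   T   F   T   F   T   F   T   T   T   T   F   T   F   T   T   T
  6   T   F   T   T   F   T   F   T   F   T   T   T   T   F   T   F   T   T   T

13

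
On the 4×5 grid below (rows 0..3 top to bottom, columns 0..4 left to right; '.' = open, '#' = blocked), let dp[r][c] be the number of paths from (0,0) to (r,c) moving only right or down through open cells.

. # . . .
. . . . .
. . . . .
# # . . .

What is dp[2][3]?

4

r\c   0   1   2   3   4
  0   1   0   0   0   0
  1   1   1   1   1   1
  2   1   2   3   4   5
  3   0   0   3   7  12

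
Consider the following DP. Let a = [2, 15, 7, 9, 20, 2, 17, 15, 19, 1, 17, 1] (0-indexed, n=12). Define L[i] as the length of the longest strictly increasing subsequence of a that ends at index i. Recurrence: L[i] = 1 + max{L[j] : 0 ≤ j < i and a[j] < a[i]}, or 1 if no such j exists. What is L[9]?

1

   i    0    1    2    3    4    5    6    7    8    9   10   11
a[i]    2   15    7    9   20    2   17   15   19    1   17    1
L[i]    1    2    2    3    4    1    4    4    5    1    5    1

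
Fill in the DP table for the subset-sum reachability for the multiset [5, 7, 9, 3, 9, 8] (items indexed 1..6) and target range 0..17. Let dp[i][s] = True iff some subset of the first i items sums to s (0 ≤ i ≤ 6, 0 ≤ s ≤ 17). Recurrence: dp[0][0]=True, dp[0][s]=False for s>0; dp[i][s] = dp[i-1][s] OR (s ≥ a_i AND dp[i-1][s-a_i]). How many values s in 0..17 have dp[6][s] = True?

14

i\s   0   1   2   3   4   5   6   7   8   9  10  11  12  13  14  15  16  17
  0   T   F   F   F   F   F   F   F   F   F   F   F   F   F   F   F   F   F
  1   T   F   F   F   F   T   F   F   F   F   F   F   F   F   F   F   F   F
  2   T   F   F   F   F   T   F   T   F   F   F   F   T   F   F   F   F   F
  3   T   F   F   F   F   T   F   T   F   T   F   F   T   F   T   F   T   F
  4   T   F   F   T   F   T   F   T   T   T   T   F   T   F   T   T   T   T
  5   T   F   F   T   F   T   F   T   T   T   T   F   T   F   T   T   T   T
  6   T   F   F   T   F   T   F   T   T   T   T   T   T   T   T   T   T   T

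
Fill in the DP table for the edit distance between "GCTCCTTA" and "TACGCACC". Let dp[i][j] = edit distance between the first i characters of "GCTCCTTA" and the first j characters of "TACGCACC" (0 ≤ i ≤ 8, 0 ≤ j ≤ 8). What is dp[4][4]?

   ''  T  A  C  G  C  A  C  C
''  0  1  2  3  4  5  6  7  8
 G  1  1  2  3  3  4  5  6  7
 C  2  2  2  2  3  3  4  5  6
 T  3  2  3  3  3  4  4  5  6
 C  4  3  3  3  4  3  4  4  5
 C  5  4  4  3  4  4  4  4  4
 T  6  5  5  4  4  5  5  5  5
 T  7  6  6  5  5  5  6  6  6
 A  8  7  6  6  6  6  5  6  7

4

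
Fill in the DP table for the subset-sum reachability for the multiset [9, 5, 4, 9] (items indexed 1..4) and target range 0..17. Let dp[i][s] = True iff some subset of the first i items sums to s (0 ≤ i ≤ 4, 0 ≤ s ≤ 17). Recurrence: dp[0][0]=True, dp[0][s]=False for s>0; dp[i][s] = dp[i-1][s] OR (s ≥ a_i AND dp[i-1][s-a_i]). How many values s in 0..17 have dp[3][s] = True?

6

i\s   0   1   2   3   4   5   6   7   8   9  10  11  12  13  14  15  16  17
  0   T   F   F   F   F   F   F   F   F   F   F   F   F   F   F   F   F   F
  1   T   F   F   F   F   F   F   F   F   T   F   F   F   F   F   F   F   F
  2   T   F   F   F   F   T   F   F   F   T   F   F   F   F   T   F   F   F
  3   T   F   F   F   T   T   F   F   F   T   F   F   F   T   T   F   F   F
  4   T   F   F   F   T   T   F   F   F   T   F   F   F   T   T   F   F   F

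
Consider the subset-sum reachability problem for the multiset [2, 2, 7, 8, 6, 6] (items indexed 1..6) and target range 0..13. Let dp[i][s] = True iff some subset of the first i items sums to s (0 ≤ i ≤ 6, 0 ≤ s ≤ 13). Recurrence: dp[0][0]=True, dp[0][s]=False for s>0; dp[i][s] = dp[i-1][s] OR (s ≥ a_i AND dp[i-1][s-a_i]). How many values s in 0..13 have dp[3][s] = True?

i\s   0   1   2   3   4   5   6   7   8   9  10  11  12  13
  0   T   F   F   F   F   F   F   F   F   F   F   F   F   F
  1   T   F   T   F   F   F   F   F   F   F   F   F   F   F
  2   T   F   T   F   T   F   F   F   F   F   F   F   F   F
  3   T   F   T   F   T   F   F   T   F   T   F   T   F   F
  4   T   F   T   F   T   F   F   T   T   T   T   T   T   F
  5   T   F   T   F   T   F   T   T   T   T   T   T   T   T
  6   T   F   T   F   T   F   T   T   T   T   T   T   T   T

6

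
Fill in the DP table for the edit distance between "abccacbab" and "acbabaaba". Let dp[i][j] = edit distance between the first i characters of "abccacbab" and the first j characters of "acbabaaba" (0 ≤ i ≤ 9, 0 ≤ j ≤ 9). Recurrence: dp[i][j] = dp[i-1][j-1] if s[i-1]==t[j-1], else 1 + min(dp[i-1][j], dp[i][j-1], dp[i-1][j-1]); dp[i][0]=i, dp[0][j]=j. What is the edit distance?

5

   ''  a  c  b  a  b  a  a  b  a
''  0  1  2  3  4  5  6  7  8  9
 a  1  0  1  2  3  4  5  6  7  8
 b  2  1  1  1  2  3  4  5  6  7
 c  3  2  1  2  2  3  4  5  6  7
 c  4  3  2  2  3  3  4  5  6  7
 a  5  4  3  3  2  3  3  4  5  6
 c  6  5  4  4  3  3  4  4  5  6
 b  7  6  5  4  4  3  4  5  4  5
 a  8  7  6  5  4  4  3  4  5  4
 b  9  8  7  6  5  4  4  4  4  5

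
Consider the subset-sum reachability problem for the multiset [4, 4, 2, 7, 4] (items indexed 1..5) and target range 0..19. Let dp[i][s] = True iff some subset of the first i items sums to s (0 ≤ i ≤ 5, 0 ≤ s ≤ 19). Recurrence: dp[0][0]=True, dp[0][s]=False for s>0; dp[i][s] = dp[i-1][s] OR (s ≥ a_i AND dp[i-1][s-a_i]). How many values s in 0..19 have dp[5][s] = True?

i\s   0   1   2   3   4   5   6   7   8   9  10  11  12  13  14  15  16  17  18  19
  0   T   F   F   F   F   F   F   F   F   F   F   F   F   F   F   F   F   F   F   F
  1   T   F   F   F   T   F   F   F   F   F   F   F   F   F   F   F   F   F   F   F
  2   T   F   F   F   T   F   F   F   T   F   F   F   F   F   F   F   F   F   F   F
  3   T   F   T   F   T   F   T   F   T   F   T   F   F   F   F   F   F   F   F   F
  4   T   F   T   F   T   F   T   T   T   T   T   T   F   T   F   T   F   T   F   F
  5   T   F   T   F   T   F   T   T   T   T   T   T   T   T   T   T   F   T   F   T

15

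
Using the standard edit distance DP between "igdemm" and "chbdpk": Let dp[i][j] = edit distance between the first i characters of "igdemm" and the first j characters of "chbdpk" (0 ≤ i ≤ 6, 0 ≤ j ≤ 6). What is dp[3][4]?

   ''  c  h  b  d  p  k
''  0  1  2  3  4  5  6
 i  1  1  2  3  4  5  6
 g  2  2  2  3  4  5  6
 d  3  3  3  3  3  4  5
 e  4  4  4  4  4  4  5
 m  5  5  5  5  5  5  5
 m  6  6  6  6  6  6  6

3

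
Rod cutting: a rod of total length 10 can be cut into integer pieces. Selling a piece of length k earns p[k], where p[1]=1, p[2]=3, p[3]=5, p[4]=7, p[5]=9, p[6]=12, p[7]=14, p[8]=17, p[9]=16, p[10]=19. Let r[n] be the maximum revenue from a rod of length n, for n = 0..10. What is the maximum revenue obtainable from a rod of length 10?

20

   n    0    1    2    3    4    5    6    7    8    9   10
r[n]    0    1    3    5    7    9   12   14   17   18   20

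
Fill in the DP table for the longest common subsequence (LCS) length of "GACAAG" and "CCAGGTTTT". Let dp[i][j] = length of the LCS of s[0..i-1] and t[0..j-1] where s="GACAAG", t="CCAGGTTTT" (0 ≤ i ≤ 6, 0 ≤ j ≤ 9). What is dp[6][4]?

   ''  C  C  A  G  G  T  T  T  T
''  0  0  0  0  0  0  0  0  0  0
 G  0  0  0  0  1  1  1  1  1  1
 A  0  0  0  1  1  1  1  1  1  1
 C  0  1  1  1  1  1  1  1  1  1
 A  0  1  1  2  2  2  2  2  2  2
 A  0  1  1  2  2  2  2  2  2  2
 G  0  1  1  2  3  3  3  3  3  3

3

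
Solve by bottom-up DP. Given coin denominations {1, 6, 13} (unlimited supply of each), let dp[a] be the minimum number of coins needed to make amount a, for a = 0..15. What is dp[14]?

2

 a  0  1  2  3  4  5  6  7  8  9 10 11 12 13 14 15
dp  0  1  2  3  4  5  1  2  3  4  5  6  2  1  2  3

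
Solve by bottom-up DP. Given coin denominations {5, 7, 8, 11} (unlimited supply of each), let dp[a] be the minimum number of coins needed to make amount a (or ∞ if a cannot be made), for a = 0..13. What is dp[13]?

 a  0  1  2  3  4  5  6  7  8  9 10 11 12 13
dp  0  -  -  -  -  1  -  1  1  -  2  1  2  2
(- denotes ∞ / unreachable)

2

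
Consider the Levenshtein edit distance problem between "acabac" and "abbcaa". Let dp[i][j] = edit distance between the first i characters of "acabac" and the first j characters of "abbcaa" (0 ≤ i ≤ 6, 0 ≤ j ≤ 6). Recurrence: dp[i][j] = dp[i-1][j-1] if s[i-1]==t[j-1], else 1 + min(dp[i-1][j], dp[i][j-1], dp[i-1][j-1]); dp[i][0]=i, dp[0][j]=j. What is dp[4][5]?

   ''  a  b  b  c  a  a
''  0  1  2  3  4  5  6
 a  1  0  1  2  3  4  5
 c  2  1  1  2  2  3  4
 a  3  2  2  2  3  2  3
 b  4  3  2  2  3  3  3
 a  5  4  3  3  3  3  3
 c  6  5  4  4  3  4  4

3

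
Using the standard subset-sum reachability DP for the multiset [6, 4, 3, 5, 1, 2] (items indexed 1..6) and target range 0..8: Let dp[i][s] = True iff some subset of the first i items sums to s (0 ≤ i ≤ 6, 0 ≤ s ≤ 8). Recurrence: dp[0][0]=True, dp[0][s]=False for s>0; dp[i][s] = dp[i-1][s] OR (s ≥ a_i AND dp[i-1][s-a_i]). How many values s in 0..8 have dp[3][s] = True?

i\s   0   1   2   3   4   5   6   7   8
  0   T   F   F   F   F   F   F   F   F
  1   T   F   F   F   F   F   T   F   F
  2   T   F   F   F   T   F   T   F   F
  3   T   F   F   T   T   F   T   T   F
  4   T   F   F   T   T   T   T   T   T
  5   T   T   F   T   T   T   T   T   T
  6   T   T   T   T   T   T   T   T   T

5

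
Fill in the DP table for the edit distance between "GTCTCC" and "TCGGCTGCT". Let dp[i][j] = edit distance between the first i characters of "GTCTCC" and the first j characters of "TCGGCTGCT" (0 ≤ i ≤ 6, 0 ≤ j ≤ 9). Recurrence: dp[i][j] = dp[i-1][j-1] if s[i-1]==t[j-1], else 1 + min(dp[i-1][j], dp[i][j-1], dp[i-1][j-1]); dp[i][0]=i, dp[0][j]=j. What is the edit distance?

   ''  T  C  G  G  C  T  G  C  T
''  0  1  2  3  4  5  6  7  8  9
 G  1  1  2  2  3  4  5  6  7  8
 T  2  1  2  3  3  4  4  5  6  7
 C  3  2  1  2  3  3  4  5  5  6
 T  4  3  2  2  3  4  3  4  5  5
 C  5  4  3  3  3  3  4  4  4  5
 C  6  5  4  4  4  3  4  5  4  5

5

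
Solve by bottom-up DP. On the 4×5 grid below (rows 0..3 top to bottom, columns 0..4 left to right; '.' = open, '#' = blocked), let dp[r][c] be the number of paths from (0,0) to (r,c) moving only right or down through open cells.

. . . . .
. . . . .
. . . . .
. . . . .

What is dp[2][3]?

10

r\c   0   1   2   3   4
  0   1   1   1   1   1
  1   1   2   3   4   5
  2   1   3   6  10  15
  3   1   4  10  20  35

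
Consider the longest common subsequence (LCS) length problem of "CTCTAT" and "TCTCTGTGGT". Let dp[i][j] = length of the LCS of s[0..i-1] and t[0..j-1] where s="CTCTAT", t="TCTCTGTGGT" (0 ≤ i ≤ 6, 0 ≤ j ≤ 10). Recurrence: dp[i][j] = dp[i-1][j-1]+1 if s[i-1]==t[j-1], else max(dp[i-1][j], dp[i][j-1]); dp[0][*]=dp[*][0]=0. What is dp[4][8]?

4

   ''  T  C  T  C  T  G  T  G  G  T
''  0  0  0  0  0  0  0  0  0  0  0
 C  0  0  1  1  1  1  1  1  1  1  1
 T  0  1  1  2  2  2  2  2  2  2  2
 C  0  1  2  2  3  3  3  3  3  3  3
 T  0  1  2  3  3  4  4  4  4  4  4
 A  0  1  2  3  3  4  4  4  4  4  4
 T  0  1  2  3  3  4  4  5  5  5  5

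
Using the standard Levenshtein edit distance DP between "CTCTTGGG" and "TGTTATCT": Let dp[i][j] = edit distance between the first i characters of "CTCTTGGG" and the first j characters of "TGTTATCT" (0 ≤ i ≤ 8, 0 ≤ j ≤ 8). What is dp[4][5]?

4

   ''  T  G  T  T  A  T  C  T
''  0  1  2  3  4  5  6  7  8
 C  1  1  2  3  4  5  6  6  7
 T  2  1  2  2  3  4  5  6  6
 C  3  2  2  3  3  4  5  5  6
 T  4  3  3  2  3  4  4  5  5
 T  5  4  4  3  2  3  4  5  5
 G  6  5  4  4  3  3  4  5  6
 G  7  6  5  5  4  4  4  5  6
 G  8  7  6  6  5  5  5  5  6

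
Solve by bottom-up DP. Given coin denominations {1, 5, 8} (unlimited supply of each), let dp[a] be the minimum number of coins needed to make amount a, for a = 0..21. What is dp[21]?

 a  0  1  2  3  4  5  6  7  8  9 10 11 12 13 14 15 16 17 18 19 20 21
dp  0  1  2  3  4  1  2  3  1  2  2  3  4  2  3  3  2  3  3  4  4  3

3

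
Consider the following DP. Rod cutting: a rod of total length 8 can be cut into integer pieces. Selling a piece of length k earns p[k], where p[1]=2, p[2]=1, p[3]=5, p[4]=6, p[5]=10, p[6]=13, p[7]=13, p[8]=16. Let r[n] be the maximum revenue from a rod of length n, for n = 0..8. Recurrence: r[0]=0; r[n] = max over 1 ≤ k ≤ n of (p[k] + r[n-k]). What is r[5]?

10

   n    0    1    2    3    4    5    6    7    8
r[n]    0    2    4    6    8   10   13   15   17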